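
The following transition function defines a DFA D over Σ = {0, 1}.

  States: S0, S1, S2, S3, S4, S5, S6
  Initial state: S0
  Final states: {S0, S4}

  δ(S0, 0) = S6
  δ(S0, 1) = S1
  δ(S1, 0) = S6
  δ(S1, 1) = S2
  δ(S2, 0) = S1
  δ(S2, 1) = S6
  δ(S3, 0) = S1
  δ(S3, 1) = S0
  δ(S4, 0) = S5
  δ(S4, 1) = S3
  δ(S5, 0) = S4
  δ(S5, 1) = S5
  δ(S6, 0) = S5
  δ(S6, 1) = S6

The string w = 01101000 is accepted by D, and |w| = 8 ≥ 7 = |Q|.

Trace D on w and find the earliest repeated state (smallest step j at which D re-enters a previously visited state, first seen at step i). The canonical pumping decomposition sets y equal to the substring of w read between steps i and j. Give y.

1

State sequence: S0 -0-> S6 -1-> S6 -1-> S6 -0-> S5 -1-> S5 -0-> S4 -0-> S5 -0-> S4
First repeat at step 2: S6 was already visited.

So i = 1, j = 2, giving x = w[0:1] = 0, y = w[1:2] = 1, z = w[2:8] = 101000.
Check: |xy| = 2 ≤ 7 and |y| = 1 ≥ 1. Reading y takes D from S6 back to S6, so every xyⁱz is accepted.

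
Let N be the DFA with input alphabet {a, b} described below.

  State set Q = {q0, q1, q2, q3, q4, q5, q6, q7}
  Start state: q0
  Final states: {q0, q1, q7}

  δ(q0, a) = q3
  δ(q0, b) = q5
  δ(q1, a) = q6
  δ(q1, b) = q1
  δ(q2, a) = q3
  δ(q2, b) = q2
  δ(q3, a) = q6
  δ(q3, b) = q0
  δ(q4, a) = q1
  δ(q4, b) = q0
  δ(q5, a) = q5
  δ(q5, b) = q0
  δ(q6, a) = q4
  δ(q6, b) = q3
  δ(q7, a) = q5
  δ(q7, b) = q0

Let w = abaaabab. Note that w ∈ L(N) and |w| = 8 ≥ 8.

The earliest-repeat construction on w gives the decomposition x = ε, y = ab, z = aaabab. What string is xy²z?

ababaaabab

xy^2z = ε·ab·ab·aaabab = ababaaabab.
Reading y = ab takes N from q0 back to q0, so after x·y·y the machine is still in q0, and z then leads to the accepting state q0. Hence ababaaabab ∈ L(N).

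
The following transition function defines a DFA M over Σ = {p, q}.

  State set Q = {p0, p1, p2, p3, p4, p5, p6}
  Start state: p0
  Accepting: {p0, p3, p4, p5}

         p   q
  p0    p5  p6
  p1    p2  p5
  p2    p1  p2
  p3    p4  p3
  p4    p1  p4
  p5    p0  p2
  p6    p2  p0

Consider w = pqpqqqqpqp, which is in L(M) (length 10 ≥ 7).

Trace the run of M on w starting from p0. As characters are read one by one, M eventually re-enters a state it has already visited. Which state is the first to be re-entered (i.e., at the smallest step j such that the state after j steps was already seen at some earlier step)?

Run of M on w = p q p q q q q p q p:
  step 0: p0  (start)
  step 1: p5  (read p: p0→p5)
  step 2: p2  (read q: p5→p2)
  step 3: p1  (read p: p2→p1)
  step 4: p5  (read q: p1→p5)   ← first repeat (p5 seen earlier)
  step 5: p2  (read q: p5→p2)
  step 6: p2  (read q: p2→p2)
  step 7: p2  (read q: p2→p2)
  step 8: p1  (read p: p2→p1)
  step 9: p5  (read q: p1→p5)
  step 10: p0  (read p: p5→p0)

The earliest repeat is at step j = 4: M is in p5, which it already visited at step i = 1.

p5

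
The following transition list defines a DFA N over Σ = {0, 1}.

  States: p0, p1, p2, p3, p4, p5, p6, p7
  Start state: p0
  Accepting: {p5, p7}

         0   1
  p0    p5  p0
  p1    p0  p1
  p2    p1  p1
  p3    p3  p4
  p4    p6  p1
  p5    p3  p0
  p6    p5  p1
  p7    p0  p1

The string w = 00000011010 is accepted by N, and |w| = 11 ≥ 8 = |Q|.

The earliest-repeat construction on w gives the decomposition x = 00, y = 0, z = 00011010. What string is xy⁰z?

0000011010

xy⁰z = xz = 00·00011010 = 0000011010.
Reading y = 0 takes N from p3 back to p3, so after x the machine is still in p3, and z then leads to the accepting state p5. Hence 0000011010 ∈ L(N).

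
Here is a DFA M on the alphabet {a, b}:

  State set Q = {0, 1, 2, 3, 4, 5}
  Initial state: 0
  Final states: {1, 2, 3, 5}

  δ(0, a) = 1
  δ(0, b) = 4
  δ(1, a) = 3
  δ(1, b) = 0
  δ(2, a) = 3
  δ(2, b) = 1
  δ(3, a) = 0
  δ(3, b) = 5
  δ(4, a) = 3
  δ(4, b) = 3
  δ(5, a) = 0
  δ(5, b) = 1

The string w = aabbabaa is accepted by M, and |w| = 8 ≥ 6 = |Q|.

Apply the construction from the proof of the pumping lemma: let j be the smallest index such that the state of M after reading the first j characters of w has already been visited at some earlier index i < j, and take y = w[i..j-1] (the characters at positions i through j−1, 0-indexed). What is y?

State sequence: 0 -a-> 1 -a-> 3 -b-> 5 -b-> 1 -a-> 3 -b-> 5 -a-> 0 -a-> 1
First repeat at step 4: 1 was already visited.

So i = 1, j = 4, giving x = w[0:1] = a, y = w[1:4] = abb, z = w[4:8] = abaa.
Check: |xy| = 4 ≤ 6 and |y| = 3 ≥ 1. Reading y takes M from 1 back to 1, so every xyⁱz is accepted.

abb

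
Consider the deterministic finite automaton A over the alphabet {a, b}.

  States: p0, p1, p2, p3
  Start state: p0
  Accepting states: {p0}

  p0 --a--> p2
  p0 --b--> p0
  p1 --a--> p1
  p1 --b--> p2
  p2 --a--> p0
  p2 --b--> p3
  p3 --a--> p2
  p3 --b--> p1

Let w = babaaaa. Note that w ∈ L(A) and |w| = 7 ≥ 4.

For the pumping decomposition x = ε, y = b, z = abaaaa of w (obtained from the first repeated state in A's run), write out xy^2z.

xy^2z = ε·b·b·abaaaa = bbabaaaa.
Reading y = b takes A from p0 back to p0, so after x·y·y the machine is still in p0, and z then leads to the accepting state p0. Hence bbabaaaa ∈ L(A).

bbabaaaa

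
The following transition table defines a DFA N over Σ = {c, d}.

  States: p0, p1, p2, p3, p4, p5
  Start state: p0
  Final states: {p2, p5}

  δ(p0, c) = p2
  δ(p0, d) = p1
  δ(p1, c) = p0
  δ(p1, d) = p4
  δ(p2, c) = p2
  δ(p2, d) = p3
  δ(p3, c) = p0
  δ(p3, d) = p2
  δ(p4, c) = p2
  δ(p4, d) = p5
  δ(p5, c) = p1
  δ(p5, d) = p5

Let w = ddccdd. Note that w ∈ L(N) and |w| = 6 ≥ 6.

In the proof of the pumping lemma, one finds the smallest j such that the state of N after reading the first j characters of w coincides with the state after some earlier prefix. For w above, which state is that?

State sequence: p0 -d-> p1 -d-> p4 -c-> p2 -c-> p2 -d-> p3 -d-> p2
First repeat at step 4: p2 was already visited.

The earliest repeat is at step j = 4: N is in p2, which it already visited at step i = 3.
With |Q| = 6, pigeonhole forces a state repeat no later than step 6; the substring read between the first and second visits to that state can be pumped.

p2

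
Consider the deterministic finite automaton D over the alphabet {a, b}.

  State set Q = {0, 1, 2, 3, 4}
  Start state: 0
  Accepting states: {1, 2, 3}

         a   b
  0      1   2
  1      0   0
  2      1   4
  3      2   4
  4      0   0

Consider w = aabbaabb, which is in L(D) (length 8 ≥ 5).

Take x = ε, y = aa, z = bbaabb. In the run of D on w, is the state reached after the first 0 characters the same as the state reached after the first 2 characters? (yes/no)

Run of D on the first 2 characters of w = a a:
  step 0: 0  (start)
  step 1: 1  (read a: 0→1)
  step 2: 0  (read a: 1→0)

After x (step 0): 0. After xy (step 2): 0.
They match, so y = aa drives D around a cycle from 0 back to itself; pumping y any number of times keeps D in 0 before reading z, and xyⁱz ∈ L(D) for every i ≥ 0.

yes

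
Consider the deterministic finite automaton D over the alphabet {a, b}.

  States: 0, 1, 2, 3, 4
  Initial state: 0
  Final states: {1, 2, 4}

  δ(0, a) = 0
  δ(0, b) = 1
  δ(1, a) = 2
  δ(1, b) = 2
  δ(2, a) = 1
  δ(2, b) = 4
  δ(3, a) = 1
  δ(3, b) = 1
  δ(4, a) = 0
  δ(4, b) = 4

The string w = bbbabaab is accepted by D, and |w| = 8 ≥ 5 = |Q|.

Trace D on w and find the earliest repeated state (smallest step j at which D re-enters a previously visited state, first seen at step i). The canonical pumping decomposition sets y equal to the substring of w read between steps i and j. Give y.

State sequence: 0 -b-> 1 -b-> 2 -b-> 4 -a-> 0 -b-> 1 -a-> 2 -a-> 1 -b-> 2
First repeat at step 4: 0 was already visited.

So i = 0, j = 4, giving x = w[0:0] = ε, y = w[0:4] = bbba, z = w[4:8] = baab.
Check: |xy| = 4 ≤ 5 and |y| = 4 ≥ 1. Reading y takes D from 0 back to 0, so every xyⁱz is accepted.

bbba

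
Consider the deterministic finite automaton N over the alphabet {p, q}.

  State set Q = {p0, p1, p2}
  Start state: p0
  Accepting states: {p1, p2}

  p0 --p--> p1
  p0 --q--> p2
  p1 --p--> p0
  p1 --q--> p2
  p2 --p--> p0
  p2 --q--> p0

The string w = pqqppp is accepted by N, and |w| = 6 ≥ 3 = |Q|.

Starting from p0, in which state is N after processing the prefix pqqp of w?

Run of N on the first 4 characters of w = p q q p:
  step 0: p0  (start)
  step 1: p1  (read p: p0→p1)
  step 2: p2  (read q: p1→p2)
  step 3: p0  (read q: p2→p0)
  step 4: p1  (read p: p0→p1)

After reading 4 characters, N is in state p1.

p1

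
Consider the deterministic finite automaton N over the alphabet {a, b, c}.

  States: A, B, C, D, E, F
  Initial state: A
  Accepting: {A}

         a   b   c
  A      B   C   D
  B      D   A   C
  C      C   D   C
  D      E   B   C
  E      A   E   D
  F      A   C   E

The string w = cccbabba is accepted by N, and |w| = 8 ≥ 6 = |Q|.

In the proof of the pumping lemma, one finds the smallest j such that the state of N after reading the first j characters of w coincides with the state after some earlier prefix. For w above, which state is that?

C

Run of N on w = c c c b a b b a:
  step 0: A  (start)
  step 1: D  (read c: A→D)
  step 2: C  (read c: D→C)
  step 3: C  (read c: C→C)   ← first repeat (C seen earlier)
  step 4: D  (read b: C→D)
  step 5: E  (read a: D→E)
  step 6: E  (read b: E→E)
  step 7: E  (read b: E→E)
  step 8: A  (read a: E→A)

The earliest repeat is at step j = 3: N is in C, which it already visited at step i = 2.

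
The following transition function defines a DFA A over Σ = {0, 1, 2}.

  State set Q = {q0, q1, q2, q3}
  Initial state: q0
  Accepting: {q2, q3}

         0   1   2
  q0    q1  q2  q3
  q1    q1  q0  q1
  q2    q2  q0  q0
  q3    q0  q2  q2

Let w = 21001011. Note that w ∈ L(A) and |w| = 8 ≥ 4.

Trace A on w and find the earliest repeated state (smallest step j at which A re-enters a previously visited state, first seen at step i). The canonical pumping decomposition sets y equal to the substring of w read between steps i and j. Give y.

Run of A on w = 2 1 0 0 1 0 1 1:
  step 0: q0  (start)
  step 1: q3  (read 2: q0→q3)
  step 2: q2  (read 1: q3→q2)
  step 3: q2  (read 0: q2→q2)   ← first repeat (q2 seen earlier)
  step 4: q2  (read 0: q2→q2)
  step 5: q0  (read 1: q2→q0)
  step 6: q1  (read 0: q0→q1)
  step 7: q0  (read 1: q1→q0)
  step 8: q2  (read 1: q0→q2)

So i = 2, j = 3, giving x = w[0:2] = 21, y = w[2:3] = 0, z = w[3:8] = 01011.
Check: |xy| = 3 ≤ 4 and |y| = 1 ≥ 1. Reading y takes A from q2 back to q2, so every xyⁱz is accepted.
With |Q| = 4, pigeonhole forces a state repeat no later than step 4; the substring read between the first and second visits to that state can be pumped.

0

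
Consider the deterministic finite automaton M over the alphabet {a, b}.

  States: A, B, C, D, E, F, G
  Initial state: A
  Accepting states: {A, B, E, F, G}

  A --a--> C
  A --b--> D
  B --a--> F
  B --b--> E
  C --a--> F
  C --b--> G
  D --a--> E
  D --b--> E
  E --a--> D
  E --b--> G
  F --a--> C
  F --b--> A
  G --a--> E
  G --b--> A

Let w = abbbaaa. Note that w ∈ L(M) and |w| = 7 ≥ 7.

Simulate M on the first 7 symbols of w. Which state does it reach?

State sequence: A -a-> C -b-> G -b-> A -b-> D -a-> E -a-> D -a-> E

After reading 7 characters, M is in state E.

E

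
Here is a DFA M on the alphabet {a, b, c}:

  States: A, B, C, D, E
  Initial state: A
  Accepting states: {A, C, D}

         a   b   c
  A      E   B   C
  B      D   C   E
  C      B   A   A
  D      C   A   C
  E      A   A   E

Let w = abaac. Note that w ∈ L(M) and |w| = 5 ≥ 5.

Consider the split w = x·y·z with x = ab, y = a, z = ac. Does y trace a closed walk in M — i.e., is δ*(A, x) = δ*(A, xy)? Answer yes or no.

no

Run of M on the first 3 characters of w = a b a:
  step 0: A  (start)
  step 1: E  (read a: A→E)
  step 2: A  (read b: E→A)
  step 3: E  (read a: A→E)

After x (step 2): A. After xy (step 3): E.
They differ (A ≠ E), so y is not a cycle from the state after x; this split is not the one the pumping-lemma construction produces, and pumping y need not keep the string in L(M).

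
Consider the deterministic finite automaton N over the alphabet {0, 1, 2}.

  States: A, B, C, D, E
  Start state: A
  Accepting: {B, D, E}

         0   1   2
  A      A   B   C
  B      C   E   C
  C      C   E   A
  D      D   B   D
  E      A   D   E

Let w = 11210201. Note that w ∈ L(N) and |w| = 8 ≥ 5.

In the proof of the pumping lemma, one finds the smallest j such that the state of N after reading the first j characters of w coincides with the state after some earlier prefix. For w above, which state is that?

Run of N on w = 1 1 2 1 0 2 0 1:
  step 0: A  (start)
  step 1: B  (read 1: A→B)
  step 2: E  (read 1: B→E)
  step 3: E  (read 2: E→E)   ← first repeat (E seen earlier)
  step 4: D  (read 1: E→D)
  step 5: D  (read 0: D→D)
  step 6: D  (read 2: D→D)
  step 7: D  (read 0: D→D)
  step 8: B  (read 1: D→B)

The earliest repeat is at step j = 3: N is in E, which it already visited at step i = 2.
With |Q| = 5, pigeonhole forces a state repeat no later than step 5; the substring read between the first and second visits to that state can be pumped.

E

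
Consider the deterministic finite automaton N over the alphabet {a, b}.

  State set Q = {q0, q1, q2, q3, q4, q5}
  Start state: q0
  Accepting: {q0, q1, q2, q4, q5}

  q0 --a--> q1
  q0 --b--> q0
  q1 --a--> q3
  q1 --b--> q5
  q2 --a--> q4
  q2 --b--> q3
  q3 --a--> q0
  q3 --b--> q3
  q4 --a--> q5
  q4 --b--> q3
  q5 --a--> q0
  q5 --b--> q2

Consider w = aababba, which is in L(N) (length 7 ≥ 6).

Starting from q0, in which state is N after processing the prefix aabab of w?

State sequence: q0 -a-> q1 -a-> q3 -b-> q3 -a-> q0 -b-> q0

After reading 5 characters, N is in state q0.
(This kind of state-tracing is the core of the pumping-lemma construction: with 6 states, pigeonhole forces a repeat within the first 6 steps.)

q0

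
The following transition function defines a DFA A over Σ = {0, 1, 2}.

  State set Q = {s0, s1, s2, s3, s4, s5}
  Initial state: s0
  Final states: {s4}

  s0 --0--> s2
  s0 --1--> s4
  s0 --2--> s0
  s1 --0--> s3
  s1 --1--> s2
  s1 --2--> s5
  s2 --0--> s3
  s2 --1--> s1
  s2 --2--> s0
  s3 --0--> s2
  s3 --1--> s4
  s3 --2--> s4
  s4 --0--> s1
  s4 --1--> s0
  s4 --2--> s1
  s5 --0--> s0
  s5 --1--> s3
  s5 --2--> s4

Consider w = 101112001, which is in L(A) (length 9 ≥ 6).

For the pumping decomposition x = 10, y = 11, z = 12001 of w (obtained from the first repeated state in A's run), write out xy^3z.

1011111112001

xy^3z = 10·11·11·11·12001 = 1011111112001.
Reading y = 11 takes A from s1 back to s1, so after x·y·y·y the machine is still in s1, and z then leads to the accepting state s4. Hence 1011111112001 ∈ L(A).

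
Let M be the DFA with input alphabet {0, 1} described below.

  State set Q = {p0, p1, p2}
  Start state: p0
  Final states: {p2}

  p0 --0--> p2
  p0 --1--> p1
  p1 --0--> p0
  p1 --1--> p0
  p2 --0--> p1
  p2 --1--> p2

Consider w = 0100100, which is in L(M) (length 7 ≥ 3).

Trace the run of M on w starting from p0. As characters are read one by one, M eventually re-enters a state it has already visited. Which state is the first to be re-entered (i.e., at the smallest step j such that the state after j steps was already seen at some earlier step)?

p2

State sequence: p0 -0-> p2 -1-> p2 -0-> p1 -0-> p0 -1-> p1 -0-> p0 -0-> p2
First repeat at step 2: p2 was already visited.

The earliest repeat is at step j = 2: M is in p2, which it already visited at step i = 1.
With |Q| = 3, pigeonhole forces a state repeat no later than step 3; the substring read between the first and second visits to that state can be pumped.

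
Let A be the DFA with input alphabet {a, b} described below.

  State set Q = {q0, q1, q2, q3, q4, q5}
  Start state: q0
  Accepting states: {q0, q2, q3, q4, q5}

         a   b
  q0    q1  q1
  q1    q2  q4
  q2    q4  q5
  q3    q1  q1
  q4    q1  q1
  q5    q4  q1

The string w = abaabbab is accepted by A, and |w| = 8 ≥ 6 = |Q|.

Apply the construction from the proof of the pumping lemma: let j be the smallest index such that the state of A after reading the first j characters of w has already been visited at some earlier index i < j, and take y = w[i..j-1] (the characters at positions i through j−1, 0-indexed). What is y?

Run of A on w = a b a a b b a b:
  step 0: q0  (start)
  step 1: q1  (read a: q0→q1)
  step 2: q4  (read b: q1→q4)
  step 3: q1  (read a: q4→q1)   ← first repeat (q1 seen earlier)
  step 4: q2  (read a: q1→q2)
  step 5: q5  (read b: q2→q5)
  step 6: q1  (read b: q5→q1)
  step 7: q2  (read a: q1→q2)
  step 8: q5  (read b: q2→q5)

So i = 1, j = 3, giving x = w[0:1] = a, y = w[1:3] = ba, z = w[3:8] = abbab.
Check: |xy| = 3 ≤ 6 and |y| = 2 ≥ 1. Reading y takes A from q1 back to q1, so every xyⁱz is accepted.
Pumping length from the standard proof: p = 6 (the number of states). The repeated state found above gives |xy| = j ≤ 6 and |y| = j − i ≥ 1.

ba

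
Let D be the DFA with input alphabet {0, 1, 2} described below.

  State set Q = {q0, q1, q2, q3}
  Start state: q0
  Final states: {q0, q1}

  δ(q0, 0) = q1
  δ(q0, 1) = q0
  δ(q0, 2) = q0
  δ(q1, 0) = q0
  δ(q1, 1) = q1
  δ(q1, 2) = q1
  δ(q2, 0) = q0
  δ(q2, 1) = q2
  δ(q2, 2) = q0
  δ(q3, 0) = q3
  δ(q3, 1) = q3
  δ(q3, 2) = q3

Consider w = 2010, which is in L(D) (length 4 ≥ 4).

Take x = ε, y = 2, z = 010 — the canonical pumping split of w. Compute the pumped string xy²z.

22010

xy^2z = ε·2·2·010 = 22010.
Reading y = 2 takes D from q0 back to q0, so after x·y·y the machine is still in q0, and z then leads to the accepting state q0. Hence 22010 ∈ L(D).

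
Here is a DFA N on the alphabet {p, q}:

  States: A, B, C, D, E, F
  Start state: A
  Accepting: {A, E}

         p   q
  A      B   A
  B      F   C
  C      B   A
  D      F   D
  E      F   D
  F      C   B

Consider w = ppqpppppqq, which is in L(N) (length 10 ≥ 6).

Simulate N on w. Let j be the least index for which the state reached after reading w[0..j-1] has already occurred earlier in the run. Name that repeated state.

B

Run of N on w = p p q p p p p p q q:
  step 0: A  (start)
  step 1: B  (read p: A→B)
  step 2: F  (read p: B→F)
  step 3: B  (read q: F→B)   ← first repeat (B seen earlier)
  step 4: F  (read p: B→F)
  step 5: C  (read p: F→C)
  step 6: B  (read p: C→B)
  step 7: F  (read p: B→F)
  step 8: C  (read p: F→C)
  step 9: A  (read q: C→A)
  step 10: A  (read q: A→A)

The earliest repeat is at step j = 3: N is in B, which it already visited at step i = 1.
Since N has 6 states, any run of length ≥ 6 visits 6+1 states, so by pigeonhole some state repeats within the first 6 steps — that repeat gives the pumpable loop.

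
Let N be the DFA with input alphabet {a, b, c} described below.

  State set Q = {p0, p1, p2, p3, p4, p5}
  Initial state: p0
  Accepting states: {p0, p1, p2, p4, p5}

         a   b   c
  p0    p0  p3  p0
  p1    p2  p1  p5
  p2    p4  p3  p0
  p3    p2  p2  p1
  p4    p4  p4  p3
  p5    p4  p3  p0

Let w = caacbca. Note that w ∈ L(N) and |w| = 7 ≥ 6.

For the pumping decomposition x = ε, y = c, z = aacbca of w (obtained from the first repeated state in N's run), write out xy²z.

ccaacbca

xy^2z = ε·c·c·aacbca = ccaacbca.
Reading y = c takes N from p0 back to p0, so after x·y·y the machine is still in p0, and z then leads to the accepting state p2. Hence ccaacbca ∈ L(N).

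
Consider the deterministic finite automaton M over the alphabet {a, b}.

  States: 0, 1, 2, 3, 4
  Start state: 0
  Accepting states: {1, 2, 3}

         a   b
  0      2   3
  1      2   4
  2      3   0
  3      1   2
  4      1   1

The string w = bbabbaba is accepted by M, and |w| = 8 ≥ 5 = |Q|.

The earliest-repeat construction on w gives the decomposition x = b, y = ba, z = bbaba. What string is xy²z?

bbababbaba

xy^2z = b·ba·ba·bbaba = bbababbaba.
Reading y = ba takes M from 3 back to 3, so after x·y·y the machine is still in 3, and z then leads to the accepting state 2. Hence bbababbaba ∈ L(M).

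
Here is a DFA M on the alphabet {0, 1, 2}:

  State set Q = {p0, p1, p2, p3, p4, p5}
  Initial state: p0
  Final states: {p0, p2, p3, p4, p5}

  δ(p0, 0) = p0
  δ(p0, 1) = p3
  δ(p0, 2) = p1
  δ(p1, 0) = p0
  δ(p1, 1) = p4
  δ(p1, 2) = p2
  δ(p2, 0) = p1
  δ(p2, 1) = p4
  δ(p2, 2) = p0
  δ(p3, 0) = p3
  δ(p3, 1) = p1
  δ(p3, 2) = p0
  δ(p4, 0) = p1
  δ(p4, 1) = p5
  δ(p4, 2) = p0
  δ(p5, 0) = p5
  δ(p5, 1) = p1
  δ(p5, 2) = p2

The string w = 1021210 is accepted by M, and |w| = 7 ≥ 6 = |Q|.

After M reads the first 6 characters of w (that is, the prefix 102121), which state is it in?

Run of M on the first 6 characters of w = 1 0 2 1 2 1:
  step 0: p0  (start)
  step 1: p3  (read 1: p0→p3)
  step 2: p3  (read 0: p3→p3)
  step 3: p0  (read 2: p3→p0)
  step 4: p3  (read 1: p0→p3)
  step 5: p0  (read 2: p3→p0)
  step 6: p3  (read 1: p0→p3)

After reading 6 characters, M is in state p3.

p3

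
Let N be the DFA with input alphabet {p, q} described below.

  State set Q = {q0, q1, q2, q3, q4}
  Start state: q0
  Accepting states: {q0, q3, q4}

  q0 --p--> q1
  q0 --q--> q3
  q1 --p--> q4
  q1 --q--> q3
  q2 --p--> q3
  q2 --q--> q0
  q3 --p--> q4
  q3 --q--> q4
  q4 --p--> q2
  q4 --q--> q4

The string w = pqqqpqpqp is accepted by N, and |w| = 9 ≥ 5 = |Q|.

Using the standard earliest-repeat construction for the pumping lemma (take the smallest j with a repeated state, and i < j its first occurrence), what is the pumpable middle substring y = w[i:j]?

q

Run of N on w = p q q q p q p q p:
  step 0: q0  (start)
  step 1: q1  (read p: q0→q1)
  step 2: q3  (read q: q1→q3)
  step 3: q4  (read q: q3→q4)
  step 4: q4  (read q: q4→q4)   ← first repeat (q4 seen earlier)
  step 5: q2  (read p: q4→q2)
  step 6: q0  (read q: q2→q0)
  step 7: q1  (read p: q0→q1)
  step 8: q3  (read q: q1→q3)
  step 9: q4  (read p: q3→q4)

So i = 3, j = 4, giving x = w[0:3] = pqq, y = w[3:4] = q, z = w[4:9] = pqpqp.
Check: |xy| = 4 ≤ 5 and |y| = 1 ≥ 1. Reading y takes N from q4 back to q4, so every xyⁱz is accepted.
Since N has 5 states, any run of length ≥ 5 visits 5+1 states, so by pigeonhole some state repeats within the first 5 steps — that repeat gives the pumpable loop.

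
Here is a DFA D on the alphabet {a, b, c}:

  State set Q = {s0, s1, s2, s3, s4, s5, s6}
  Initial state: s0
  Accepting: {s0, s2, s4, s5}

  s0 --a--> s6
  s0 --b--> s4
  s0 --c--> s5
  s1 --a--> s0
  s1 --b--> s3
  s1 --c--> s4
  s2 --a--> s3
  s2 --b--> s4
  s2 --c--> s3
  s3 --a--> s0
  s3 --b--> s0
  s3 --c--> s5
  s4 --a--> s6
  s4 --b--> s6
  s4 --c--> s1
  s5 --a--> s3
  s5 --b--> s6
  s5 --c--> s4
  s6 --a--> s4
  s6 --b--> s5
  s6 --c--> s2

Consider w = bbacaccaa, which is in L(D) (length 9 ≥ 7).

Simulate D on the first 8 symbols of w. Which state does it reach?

s6

Run of D on the first 8 characters of w = b b a c a c c a:
  step 0: s0  (start)
  step 1: s4  (read b: s0→s4)
  step 2: s6  (read b: s4→s6)
  step 3: s4  (read a: s6→s4)
  step 4: s1  (read c: s4→s1)
  step 5: s0  (read a: s1→s0)
  step 6: s5  (read c: s0→s5)
  step 7: s4  (read c: s5→s4)
  step 8: s6  (read a: s4→s6)

After reading 8 characters, D is in state s6.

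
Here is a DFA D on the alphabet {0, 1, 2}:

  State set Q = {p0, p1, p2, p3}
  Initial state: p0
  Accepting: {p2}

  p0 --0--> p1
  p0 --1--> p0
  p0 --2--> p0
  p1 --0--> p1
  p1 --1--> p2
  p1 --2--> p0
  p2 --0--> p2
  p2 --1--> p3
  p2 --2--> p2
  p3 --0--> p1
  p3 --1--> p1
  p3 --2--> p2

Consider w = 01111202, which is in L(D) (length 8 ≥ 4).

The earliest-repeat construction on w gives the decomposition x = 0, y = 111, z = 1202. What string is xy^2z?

xy^2z = 0·111·111·1202 = 01111111202.
Reading y = 111 takes D from p1 back to p1, so after x·y·y the machine is still in p1, and z then leads to the accepting state p2. Hence 01111111202 ∈ L(D).

01111111202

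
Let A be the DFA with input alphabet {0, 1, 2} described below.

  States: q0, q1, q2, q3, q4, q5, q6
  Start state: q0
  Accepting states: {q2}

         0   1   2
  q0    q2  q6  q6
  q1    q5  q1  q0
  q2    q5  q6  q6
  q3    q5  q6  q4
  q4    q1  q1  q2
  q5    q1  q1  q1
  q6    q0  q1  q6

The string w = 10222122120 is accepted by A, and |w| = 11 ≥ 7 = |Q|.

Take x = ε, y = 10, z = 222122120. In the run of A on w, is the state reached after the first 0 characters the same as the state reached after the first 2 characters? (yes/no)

State sequence: q0 -1-> q6 -0-> q0

After x (step 0): q0. After xy (step 2): q0.
They match, so y = 10 drives A around a cycle from q0 back to itself; pumping y any number of times keeps A in q0 before reading z, and xyⁱz ∈ L(A) for every i ≥ 0.

yes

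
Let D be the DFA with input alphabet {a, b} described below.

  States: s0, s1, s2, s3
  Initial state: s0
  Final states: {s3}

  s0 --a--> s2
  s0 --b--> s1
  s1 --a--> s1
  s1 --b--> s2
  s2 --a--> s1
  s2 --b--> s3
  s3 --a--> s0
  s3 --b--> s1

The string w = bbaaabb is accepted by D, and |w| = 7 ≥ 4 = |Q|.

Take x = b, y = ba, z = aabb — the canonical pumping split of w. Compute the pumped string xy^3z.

bbababaaabb

xy^3z = b·ba·ba·ba·aabb = bbababaaabb.
Reading y = ba takes D from s1 back to s1, so after x·y·y·y the machine is still in s1, and z then leads to the accepting state s3. Hence bbababaaabb ∈ L(D).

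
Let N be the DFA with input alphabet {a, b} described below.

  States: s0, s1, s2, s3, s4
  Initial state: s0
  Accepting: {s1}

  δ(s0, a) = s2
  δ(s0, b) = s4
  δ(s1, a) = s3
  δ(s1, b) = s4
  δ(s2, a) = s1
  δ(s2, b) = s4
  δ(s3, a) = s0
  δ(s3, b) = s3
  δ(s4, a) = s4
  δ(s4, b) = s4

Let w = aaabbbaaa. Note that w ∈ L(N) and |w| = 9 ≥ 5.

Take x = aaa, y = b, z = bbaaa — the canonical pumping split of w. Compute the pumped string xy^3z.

aaabbbbbaaa

xy^3z = aaa·b·b·b·bbaaa = aaabbbbbaaa.
Reading y = b takes N from s3 back to s3, so after x·y·y·y the machine is still in s3, and z then leads to the accepting state s1. Hence aaabbbbbaaa ∈ L(N).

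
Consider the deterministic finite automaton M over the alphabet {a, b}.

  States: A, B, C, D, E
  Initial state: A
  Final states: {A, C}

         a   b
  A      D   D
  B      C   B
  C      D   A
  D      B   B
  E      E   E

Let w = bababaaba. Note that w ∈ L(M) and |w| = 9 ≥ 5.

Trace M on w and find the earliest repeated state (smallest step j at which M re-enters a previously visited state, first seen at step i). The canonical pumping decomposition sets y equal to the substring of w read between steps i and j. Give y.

b

State sequence: A -b-> D -a-> B -b-> B -a-> C -b-> A -a-> D -a-> B -b-> B -a-> C
First repeat at step 3: B was already visited.

So i = 2, j = 3, giving x = w[0:2] = ba, y = w[2:3] = b, z = w[3:9] = abaaba.
Check: |xy| = 3 ≤ 5 and |y| = 1 ≥ 1. Reading y takes M from B back to B, so every xyⁱz is accepted.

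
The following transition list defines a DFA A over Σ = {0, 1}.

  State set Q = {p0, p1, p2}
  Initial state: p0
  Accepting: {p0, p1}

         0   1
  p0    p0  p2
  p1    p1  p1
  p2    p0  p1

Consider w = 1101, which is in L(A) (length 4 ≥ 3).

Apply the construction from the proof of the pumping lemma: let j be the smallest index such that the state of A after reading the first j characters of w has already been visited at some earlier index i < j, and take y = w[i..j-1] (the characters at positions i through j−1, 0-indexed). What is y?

Run of A on w = 1 1 0 1:
  step 0: p0  (start)
  step 1: p2  (read 1: p0→p2)
  step 2: p1  (read 1: p2→p1)
  step 3: p1  (read 0: p1→p1)   ← first repeat (p1 seen earlier)
  step 4: p1  (read 1: p1→p1)

So i = 2, j = 3, giving x = w[0:2] = 11, y = w[2:3] = 0, z = w[3:4] = 1.
Check: |xy| = 3 ≤ 3 and |y| = 1 ≥ 1. Reading y takes A from p1 back to p1, so every xyⁱz is accepted.
Pumping length from the standard proof: p = 3 (the number of states). The repeated state found above gives |xy| = j ≤ 3 and |y| = j − i ≥ 1.

0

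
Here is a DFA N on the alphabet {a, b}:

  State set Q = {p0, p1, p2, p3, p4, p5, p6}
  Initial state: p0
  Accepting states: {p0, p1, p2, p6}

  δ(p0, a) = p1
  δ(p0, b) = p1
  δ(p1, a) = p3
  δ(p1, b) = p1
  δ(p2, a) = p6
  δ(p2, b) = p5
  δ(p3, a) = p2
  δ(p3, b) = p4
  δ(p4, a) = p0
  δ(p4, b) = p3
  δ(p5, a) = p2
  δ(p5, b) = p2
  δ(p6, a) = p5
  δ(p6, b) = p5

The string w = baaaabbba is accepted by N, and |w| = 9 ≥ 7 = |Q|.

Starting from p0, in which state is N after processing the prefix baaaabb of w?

p5

State sequence: p0 -b-> p1 -a-> p3 -a-> p2 -a-> p6 -a-> p5 -b-> p2 -b-> p5

After reading 7 characters, N is in state p5.
(This kind of state-tracing is the core of the pumping-lemma construction: with 7 states, pigeonhole forces a repeat within the first 7 steps.)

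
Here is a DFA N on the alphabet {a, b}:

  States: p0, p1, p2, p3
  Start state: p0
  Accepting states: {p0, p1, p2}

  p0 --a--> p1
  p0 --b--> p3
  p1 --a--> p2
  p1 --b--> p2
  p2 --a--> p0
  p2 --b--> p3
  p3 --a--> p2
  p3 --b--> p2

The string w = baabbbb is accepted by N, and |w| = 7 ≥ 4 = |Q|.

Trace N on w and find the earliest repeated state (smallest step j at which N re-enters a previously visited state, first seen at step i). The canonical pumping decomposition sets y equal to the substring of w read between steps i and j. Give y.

baa

Run of N on w = b a a b b b b:
  step 0: p0  (start)
  step 1: p3  (read b: p0→p3)
  step 2: p2  (read a: p3→p2)
  step 3: p0  (read a: p2→p0)   ← first repeat (p0 seen earlier)
  step 4: p3  (read b: p0→p3)
  step 5: p2  (read b: p3→p2)
  step 6: p3  (read b: p2→p3)
  step 7: p2  (read b: p3→p2)

So i = 0, j = 3, giving x = w[0:0] = ε, y = w[0:3] = baa, z = w[3:7] = bbbb.
Check: |xy| = 3 ≤ 4 and |y| = 3 ≥ 1. Reading y takes N from p0 back to p0, so every xyⁱz is accepted.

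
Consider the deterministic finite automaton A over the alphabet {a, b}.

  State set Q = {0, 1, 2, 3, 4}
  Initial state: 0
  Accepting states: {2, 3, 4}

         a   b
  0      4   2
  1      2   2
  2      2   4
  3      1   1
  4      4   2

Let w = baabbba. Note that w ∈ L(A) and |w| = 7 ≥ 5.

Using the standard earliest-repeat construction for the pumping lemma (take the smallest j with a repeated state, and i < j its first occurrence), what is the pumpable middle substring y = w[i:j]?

a

State sequence: 0 -b-> 2 -a-> 2 -a-> 2 -b-> 4 -b-> 2 -b-> 4 -a-> 4
First repeat at step 2: 2 was already visited.

So i = 1, j = 2, giving x = w[0:1] = b, y = w[1:2] = a, z = w[2:7] = abbba.
Check: |xy| = 2 ≤ 5 and |y| = 1 ≥ 1. Reading y takes A from 2 back to 2, so every xyⁱz is accepted.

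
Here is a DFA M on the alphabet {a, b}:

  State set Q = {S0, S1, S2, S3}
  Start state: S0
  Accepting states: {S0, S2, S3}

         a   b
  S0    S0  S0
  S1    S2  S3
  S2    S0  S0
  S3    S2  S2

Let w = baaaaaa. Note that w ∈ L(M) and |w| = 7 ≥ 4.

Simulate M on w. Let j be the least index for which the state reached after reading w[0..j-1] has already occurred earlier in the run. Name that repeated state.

S0

Run of M on w = b a a a a a a:
  step 0: S0  (start)
  step 1: S0  (read b: S0→S0)   ← first repeat (S0 seen earlier)
  step 2: S0  (read a: S0→S0)
  step 3: S0  (read a: S0→S0)
  step 4: S0  (read a: S0→S0)
  step 5: S0  (read a: S0→S0)
  step 6: S0  (read a: S0→S0)
  step 7: S0  (read a: S0→S0)

The earliest repeat is at step j = 1: M is in S0, which it already visited at step i = 0.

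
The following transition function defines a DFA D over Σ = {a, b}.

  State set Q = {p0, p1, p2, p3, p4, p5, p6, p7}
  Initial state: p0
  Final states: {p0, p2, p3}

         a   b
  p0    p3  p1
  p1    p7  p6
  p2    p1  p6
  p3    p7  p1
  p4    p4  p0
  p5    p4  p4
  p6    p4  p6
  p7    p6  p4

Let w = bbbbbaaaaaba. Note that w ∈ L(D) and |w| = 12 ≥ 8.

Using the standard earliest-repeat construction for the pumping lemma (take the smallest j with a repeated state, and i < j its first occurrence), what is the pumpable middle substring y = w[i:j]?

b

State sequence: p0 -b-> p1 -b-> p6 -b-> p6 -b-> p6 -b-> p6 -a-> p4 -a-> p4 -a-> p4 -a-> p4 -a-> p4 -b-> p0 -a-> p3
First repeat at step 3: p6 was already visited.

So i = 2, j = 3, giving x = w[0:2] = bb, y = w[2:3] = b, z = w[3:12] = bbaaaaaba.
Check: |xy| = 3 ≤ 8 and |y| = 1 ≥ 1. Reading y takes D from p6 back to p6, so every xyⁱz is accepted.
Since D has 8 states, any run of length ≥ 8 visits 8+1 states, so by pigeonhole some state repeats within the first 8 steps — that repeat gives the pumpable loop.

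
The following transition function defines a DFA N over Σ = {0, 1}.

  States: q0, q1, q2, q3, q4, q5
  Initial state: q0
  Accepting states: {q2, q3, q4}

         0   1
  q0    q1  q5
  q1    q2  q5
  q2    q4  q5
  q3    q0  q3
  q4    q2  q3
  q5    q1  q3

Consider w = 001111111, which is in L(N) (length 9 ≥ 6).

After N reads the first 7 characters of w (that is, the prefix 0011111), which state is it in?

q3

State sequence: q0 -0-> q1 -0-> q2 -1-> q5 -1-> q3 -1-> q3 -1-> q3 -1-> q3

After reading 7 characters, N is in state q3.
(This kind of state-tracing is the core of the pumping-lemma construction: with 6 states, pigeonhole forces a repeat within the first 6 steps.)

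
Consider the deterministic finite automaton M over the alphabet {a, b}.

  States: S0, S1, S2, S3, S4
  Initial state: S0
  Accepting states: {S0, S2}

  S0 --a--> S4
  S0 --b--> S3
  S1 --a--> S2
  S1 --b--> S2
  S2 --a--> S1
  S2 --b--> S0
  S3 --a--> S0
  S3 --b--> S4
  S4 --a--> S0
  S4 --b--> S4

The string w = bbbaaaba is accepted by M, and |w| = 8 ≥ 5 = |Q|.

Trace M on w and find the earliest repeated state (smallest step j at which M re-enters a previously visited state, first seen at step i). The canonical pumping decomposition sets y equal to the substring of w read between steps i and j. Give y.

b

State sequence: S0 -b-> S3 -b-> S4 -b-> S4 -a-> S0 -a-> S4 -a-> S0 -b-> S3 -a-> S0
First repeat at step 3: S4 was already visited.

So i = 2, j = 3, giving x = w[0:2] = bb, y = w[2:3] = b, z = w[3:8] = aaaba.
Check: |xy| = 3 ≤ 5 and |y| = 1 ≥ 1. Reading y takes M from S4 back to S4, so every xyⁱz is accepted.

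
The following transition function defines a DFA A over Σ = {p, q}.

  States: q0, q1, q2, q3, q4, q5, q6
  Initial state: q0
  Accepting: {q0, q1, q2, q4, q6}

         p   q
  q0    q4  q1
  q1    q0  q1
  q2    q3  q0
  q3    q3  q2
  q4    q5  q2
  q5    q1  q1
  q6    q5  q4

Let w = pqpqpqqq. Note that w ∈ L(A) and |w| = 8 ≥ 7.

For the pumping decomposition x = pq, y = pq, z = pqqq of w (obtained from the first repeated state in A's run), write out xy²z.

xy^2z = pq·pq·pq·pqqq = pqpqpqpqqq.
Reading y = pq takes A from q2 back to q2, so after x·y·y the machine is still in q2, and z then leads to the accepting state q1. Hence pqpqpqpqqq ∈ L(A).

pqpqpqpqqq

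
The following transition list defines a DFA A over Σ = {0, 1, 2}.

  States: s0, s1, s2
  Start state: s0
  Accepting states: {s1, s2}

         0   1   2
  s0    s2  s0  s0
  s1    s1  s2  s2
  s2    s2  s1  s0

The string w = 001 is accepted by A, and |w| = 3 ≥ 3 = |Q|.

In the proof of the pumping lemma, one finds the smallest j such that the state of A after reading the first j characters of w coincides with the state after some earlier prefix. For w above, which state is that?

Run of A on w = 0 0 1:
  step 0: s0  (start)
  step 1: s2  (read 0: s0→s2)
  step 2: s2  (read 0: s2→s2)   ← first repeat (s2 seen earlier)
  step 3: s1  (read 1: s2→s1)

The earliest repeat is at step j = 2: A is in s2, which it already visited at step i = 1.

s2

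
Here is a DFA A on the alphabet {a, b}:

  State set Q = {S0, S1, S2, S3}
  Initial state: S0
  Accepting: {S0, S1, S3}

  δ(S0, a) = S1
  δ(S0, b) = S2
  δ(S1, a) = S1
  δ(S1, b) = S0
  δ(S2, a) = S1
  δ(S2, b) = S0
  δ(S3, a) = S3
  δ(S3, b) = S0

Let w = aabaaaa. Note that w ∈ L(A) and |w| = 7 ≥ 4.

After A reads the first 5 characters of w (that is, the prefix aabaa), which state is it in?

Run of A on the first 5 characters of w = a a b a a:
  step 0: S0  (start)
  step 1: S1  (read a: S0→S1)
  step 2: S1  (read a: S1→S1)
  step 3: S0  (read b: S1→S0)
  step 4: S1  (read a: S0→S1)
  step 5: S1  (read a: S1→S1)

After reading 5 characters, A is in state S1.
(This kind of state-tracing is the core of the pumping-lemma construction: with 4 states, pigeonhole forces a repeat within the first 4 steps.)

S1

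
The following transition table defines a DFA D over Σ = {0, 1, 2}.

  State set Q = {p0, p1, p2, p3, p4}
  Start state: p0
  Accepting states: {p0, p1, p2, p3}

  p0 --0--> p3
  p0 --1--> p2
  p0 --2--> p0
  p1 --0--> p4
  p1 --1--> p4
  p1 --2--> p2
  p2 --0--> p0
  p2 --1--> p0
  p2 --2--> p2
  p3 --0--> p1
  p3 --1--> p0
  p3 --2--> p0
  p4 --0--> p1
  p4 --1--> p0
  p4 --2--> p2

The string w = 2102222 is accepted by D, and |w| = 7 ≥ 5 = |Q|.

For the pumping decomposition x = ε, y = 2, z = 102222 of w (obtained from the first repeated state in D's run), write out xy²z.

xy^2z = ε·2·2·102222 = 22102222.
Reading y = 2 takes D from p0 back to p0, so after x·y·y the machine is still in p0, and z then leads to the accepting state p0. Hence 22102222 ∈ L(D).

22102222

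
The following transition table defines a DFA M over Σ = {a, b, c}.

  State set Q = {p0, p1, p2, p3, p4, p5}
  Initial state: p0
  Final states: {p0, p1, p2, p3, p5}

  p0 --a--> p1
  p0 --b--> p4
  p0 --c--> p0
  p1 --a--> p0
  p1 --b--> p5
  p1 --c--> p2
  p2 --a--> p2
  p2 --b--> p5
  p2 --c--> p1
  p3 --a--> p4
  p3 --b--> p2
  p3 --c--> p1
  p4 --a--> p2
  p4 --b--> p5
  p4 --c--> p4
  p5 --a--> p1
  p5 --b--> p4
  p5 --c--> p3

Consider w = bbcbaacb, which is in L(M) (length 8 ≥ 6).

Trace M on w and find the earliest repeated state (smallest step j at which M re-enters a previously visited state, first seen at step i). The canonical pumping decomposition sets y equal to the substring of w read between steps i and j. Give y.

Run of M on w = b b c b a a c b:
  step 0: p0  (start)
  step 1: p4  (read b: p0→p4)
  step 2: p5  (read b: p4→p5)
  step 3: p3  (read c: p5→p3)
  step 4: p2  (read b: p3→p2)
  step 5: p2  (read a: p2→p2)   ← first repeat (p2 seen earlier)
  step 6: p2  (read a: p2→p2)
  step 7: p1  (read c: p2→p1)
  step 8: p5  (read b: p1→p5)

So i = 4, j = 5, giving x = w[0:4] = bbcb, y = w[4:5] = a, z = w[5:8] = acb.
Check: |xy| = 5 ≤ 6 and |y| = 1 ≥ 1. Reading y takes M from p2 back to p2, so every xyⁱz is accepted.

a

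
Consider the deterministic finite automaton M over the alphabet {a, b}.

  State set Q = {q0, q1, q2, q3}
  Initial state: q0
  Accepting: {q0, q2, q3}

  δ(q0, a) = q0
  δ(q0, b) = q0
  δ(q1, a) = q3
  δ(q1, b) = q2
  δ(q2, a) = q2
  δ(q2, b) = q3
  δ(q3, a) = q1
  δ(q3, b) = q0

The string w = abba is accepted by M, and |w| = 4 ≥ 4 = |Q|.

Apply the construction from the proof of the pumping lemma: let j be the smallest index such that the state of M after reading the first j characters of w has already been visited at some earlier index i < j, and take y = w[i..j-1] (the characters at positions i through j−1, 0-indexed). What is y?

Run of M on w = a b b a:
  step 0: q0  (start)
  step 1: q0  (read a: q0→q0)   ← first repeat (q0 seen earlier)
  step 2: q0  (read b: q0→q0)
  step 3: q0  (read b: q0→q0)
  step 4: q0  (read a: q0→q0)

So i = 0, j = 1, giving x = w[0:0] = ε, y = w[0:1] = a, z = w[1:4] = bba.
Check: |xy| = 1 ≤ 4 and |y| = 1 ≥ 1. Reading y takes M from q0 back to q0, so every xyⁱz is accepted.
Since M has 4 states, any run of length ≥ 4 visits 4+1 states, so by pigeonhole some state repeats within the first 4 steps — that repeat gives the pumpable loop.

a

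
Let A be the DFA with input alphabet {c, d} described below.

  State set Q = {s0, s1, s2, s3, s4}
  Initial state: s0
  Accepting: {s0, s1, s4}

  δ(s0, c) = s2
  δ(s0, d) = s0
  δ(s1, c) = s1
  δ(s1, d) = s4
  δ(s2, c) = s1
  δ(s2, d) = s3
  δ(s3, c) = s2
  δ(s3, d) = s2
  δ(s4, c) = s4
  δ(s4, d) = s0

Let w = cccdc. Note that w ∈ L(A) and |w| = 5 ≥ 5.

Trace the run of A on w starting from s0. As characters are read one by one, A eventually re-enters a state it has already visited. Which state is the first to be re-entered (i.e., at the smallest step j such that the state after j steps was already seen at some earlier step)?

State sequence: s0 -c-> s2 -c-> s1 -c-> s1 -d-> s4 -c-> s4
First repeat at step 3: s1 was already visited.

The earliest repeat is at step j = 3: A is in s1, which it already visited at step i = 2.
Since A has 5 states, any run of length ≥ 5 visits 5+1 states, so by pigeonhole some state repeats within the first 5 steps — that repeat gives the pumpable loop.

s1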